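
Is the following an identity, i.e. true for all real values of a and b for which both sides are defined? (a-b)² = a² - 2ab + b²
Claim: (a-b)² = a² - 2ab + b².
Reasoning: Expand: (a-b)² = (a-b)(a-b) = a·a - a·b - b·a + b·b = a² - 2ab + b².
So the two sides agree for all real values of a and b for which both sides are defined.

Conclusion: Yes, this is an identity.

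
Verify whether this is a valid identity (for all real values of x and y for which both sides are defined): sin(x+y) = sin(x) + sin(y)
Claim: sin(x+y) = sin(x) + sin(y).
Test a specific point where both sides are defined: x = π, y = π/6.
LHS = sin(x+y) ≈ -0.5000
RHS = sin(x) + sin(y) ≈ 0.5000
Since -0.5000 ≠ 0.5000, the equation fails at this point, so it cannot hold for all real values of x and y for which both sides are defined.
The correct expansion is sin(x+y) = sin(x)cos(y) + cos(x)sin(y); sine is not additive.

Conclusion: No, this is NOT an identity.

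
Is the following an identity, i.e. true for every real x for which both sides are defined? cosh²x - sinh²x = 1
Claim: cosh²x - sinh²x = 1.
Reasoning: With cosh(x) = (e^x + e^-x)/2 and sinh(x) = (e^x - e^-x)/2: cosh²x = (e^(2x) + 2 + e^(-2x))/4 and sinh²x = (e^(2x) - 2 + e^(-2x))/4. Subtracting leaves 4/4 = 1.
So the two sides agree for every real x for which both sides are defined.

Conclusion: Yes, this is an identity.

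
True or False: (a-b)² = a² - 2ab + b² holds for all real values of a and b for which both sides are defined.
True.

Claim: (a-b)² = a² - 2ab + b².
Reasoning: Expand: (a-b)² = (a-b)(a-b) = a·a - a·b - b·a + b·b = a² - 2ab + b².
So the two sides agree for all real values of a and b for which both sides are defined.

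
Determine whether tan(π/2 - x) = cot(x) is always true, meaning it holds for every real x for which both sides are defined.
Claim: tan(π/2 - x) = cot(x).
Reasoning: tan(π/2 - x) = sin(π/2 - x)/cos(π/2 - x) = cos(x)/sin(x) = cot(x), using the cofunction identities sin(π/2 - x) = cos(x) and cos(π/2 - x) = sin(x).
So the two sides agree for every real x for which both sides are defined.

Conclusion: Yes, this is an identity.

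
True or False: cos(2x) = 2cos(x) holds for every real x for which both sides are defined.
False.

Claim: cos(2x) = 2cos(x).
Test a specific point where both sides are defined: x = -π/2.
LHS = cos(2x) ≈ -1.0000
RHS = 2cos(x) ≈ 0.0000
Since -1.0000 ≠ 0.0000, the equation fails at this point, so it cannot hold for every real x for which both sides are defined.
The correct double-angle formula is cos(2x) = cos²x - sin²x.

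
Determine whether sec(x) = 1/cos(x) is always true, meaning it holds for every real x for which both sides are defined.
Yes, this is an identity.

Claim: sec(x) = 1/cos(x).
Reasoning: sec(x) is by definition the reciprocal of cos(x), wherever cos(x) ≠ 0.
So the two sides agree for every real x for which both sides are defined.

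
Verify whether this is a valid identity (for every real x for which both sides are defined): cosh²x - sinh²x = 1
Yes, this is an identity.

Claim: cosh²x - sinh²x = 1.
Reasoning: With cosh(x) = (e^x + e^-x)/2 and sinh(x) = (e^x - e^-x)/2: cosh²x = (e^(2x) + 2 + e^(-2x))/4 and sinh²x = (e^(2x) - 2 + e^(-2x))/4. Subtracting leaves 4/4 = 1.
So the two sides agree for every real x for which both sides are defined.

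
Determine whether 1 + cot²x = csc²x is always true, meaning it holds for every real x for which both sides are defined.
Claim: 1 + cot²x = csc²x.
Reasoning: Start from sin²x + cos²x = 1 and divide every term by sin²x (allowed wherever cot x and csc x are defined): 1 + cot²x = 1/sin²x = csc²x.
So the two sides agree for every real x for which both sides are defined.

Conclusion: Yes, this is an identity.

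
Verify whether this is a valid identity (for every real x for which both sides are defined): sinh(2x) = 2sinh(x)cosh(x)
Claim: sinh(2x) = 2sinh(x)cosh(x).
Reasoning: 2sinh(x)cosh(x) = 2 · (e^x - e^-x)/2 · (e^x + e^-x)/2 = (e^(2x) - e^(-2x))/2 = sinh(2x).
So the two sides agree for every real x for which both sides are defined.

Conclusion: Yes, this is an identity.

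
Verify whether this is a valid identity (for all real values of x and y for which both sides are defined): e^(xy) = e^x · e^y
Claim: e^(xy) = e^x · e^y.
Test a specific point where both sides are defined: x = 3, y = -1.
LHS = e^(xy) ≈ 0.0498
RHS = e^x · e^y ≈ 7.3891
Since 0.0498 ≠ 7.3891, the equation fails at this point, so it cannot hold for all real values of x and y for which both sides are defined.
e^x · e^y = e^(x+y), not e^(xy).

Conclusion: No, this is NOT an identity.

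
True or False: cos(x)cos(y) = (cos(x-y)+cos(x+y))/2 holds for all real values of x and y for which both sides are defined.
True.

Claim: cos(x)cos(y) = (cos(x-y)+cos(x+y))/2.
Reasoning: cos(x-y) = cos(x)cos(y) + sin(x)sin(y) and cos(x+y) = cos(x)cos(y) - sin(x)sin(y). Adding, cos(x-y) + cos(x+y) = 2cos(x)cos(y); divide by 2.
So the two sides agree for all real values of x and y for which both sides are defined.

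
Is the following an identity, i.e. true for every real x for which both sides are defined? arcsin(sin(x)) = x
Claim: arcsin(sin(x)) = x.
Test a specific point where both sides are defined: x = 3π/4.
LHS = arcsin(sin(x)) ≈ 0.7854
RHS = x ≈ 2.3562
Since 0.7854 ≠ 2.3562, the equation fails at this point, so it cannot hold for every real x for which both sides are defined.
arcsin only returns values in [-π/2, π/2], so arcsin(sin(x)) = x holds only for x in that interval, not for all real x.

Conclusion: No, this is NOT an identity.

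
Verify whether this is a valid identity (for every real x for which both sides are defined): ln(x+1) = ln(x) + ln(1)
No, this is NOT an identity.

Claim: ln(x+1) = ln(x) + ln(1).
Test a specific point where both sides are defined: x = 1/2.
LHS = ln(x+1) ≈ 0.4055
RHS = ln(x) + ln(1) ≈ -0.6931
Since 0.4055 ≠ -0.6931, the equation fails at this point, so it cannot hold for every real x for which both sides are defined.
ln(1) = 0, so the right side is just ln(x), which differs from ln(x+1).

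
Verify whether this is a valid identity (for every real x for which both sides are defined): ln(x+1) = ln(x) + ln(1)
No, this is NOT an identity.

Claim: ln(x+1) = ln(x) + ln(1).
Test a specific point where both sides are defined: x = 5.
LHS = ln(x+1) ≈ 1.7918
RHS = ln(x) + ln(1) ≈ 1.6094
Since 1.7918 ≠ 1.6094, the equation fails at this point, so it cannot hold for every real x for which both sides are defined.
ln(1) = 0, so the right side is just ln(x), which differs from ln(x+1).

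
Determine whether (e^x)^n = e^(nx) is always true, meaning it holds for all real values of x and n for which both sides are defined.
Claim: (e^x)^n = e^(nx).
Reasoning: e^x is a positive real number, and for a positive base B and real exponent n, B^n = e^(n·ln B). With B = e^x, ln B = x, so (e^x)^n = e^(n·x).
So the two sides agree for all real values of x and n for which both sides are defined.

Conclusion: Yes, this is an identity.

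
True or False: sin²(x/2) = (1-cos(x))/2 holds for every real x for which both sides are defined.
True.

Claim: sin²(x/2) = (1-cos(x))/2.
Reasoning: Use cos(2θ) = 1 - 2sin²θ with θ = x/2: cos(x) = 1 - 2sin²(x/2). Solving for sin²(x/2) gives (1 - cos(x))/2.
So the two sides agree for every real x for which both sides are defined.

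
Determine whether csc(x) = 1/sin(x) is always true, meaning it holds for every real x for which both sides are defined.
Yes, this is an identity.

Claim: csc(x) = 1/sin(x).
Reasoning: csc(x) is by definition the reciprocal of sin(x), wherever sin(x) ≠ 0.
So the two sides agree for every real x for which both sides are defined.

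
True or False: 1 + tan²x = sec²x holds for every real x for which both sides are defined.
Claim: 1 + tan²x = sec²x.
Reasoning: Start from sin²x + cos²x = 1 and divide every term by cos²x (allowed wherever tan x and sec x are defined): tan²x + 1 = 1/cos²x = sec²x.
So the two sides agree for every real x for which both sides are defined.

Conclusion: True.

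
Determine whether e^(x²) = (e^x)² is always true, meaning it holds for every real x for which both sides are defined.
Claim: e^(x²) = (e^x)².
Test a specific point where both sides are defined: x = 1.
LHS = e^(x²) ≈ 2.7183
RHS = (e^x)² ≈ 7.3891
Since 2.7183 ≠ 7.3891, the equation fails at this point, so it cannot hold for every real x for which both sides are defined.
(e^x)² = e^(2x), and 2x ≠ x² in general.

Conclusion: No, this is NOT an identity.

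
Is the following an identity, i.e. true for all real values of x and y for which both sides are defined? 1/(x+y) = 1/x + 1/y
No, this is NOT an identity.

Claim: 1/(x+y) = 1/x + 1/y.
Test a specific point where both sides are defined: x = 5, y = -3.
LHS = 1/(x+y) ≈ 0.5000
RHS = 1/x + 1/y ≈ -0.1333
Since 0.5000 ≠ -0.1333, the equation fails at this point, so it cannot hold for all real values of x and y for which both sides are defined.
1/x + 1/y = (x+y)/(xy), which is not 1/(x+y).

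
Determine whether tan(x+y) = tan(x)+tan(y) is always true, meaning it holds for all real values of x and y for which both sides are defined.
Claim: tan(x+y) = tan(x)+tan(y).
Test a specific point where both sides are defined: x = π/4, y = -π/3.
LHS = tan(x+y) ≈ -0.2679
RHS = tan(x)+tan(y) ≈ -0.7321
Since -0.2679 ≠ -0.7321, the equation fails at this point, so it cannot hold for all real values of x and y for which both sides are defined.
The correct formula is tan(x+y) = (tan(x) + tan(y))/(1 - tan(x)tan(y)).

Conclusion: No, this is NOT an identity.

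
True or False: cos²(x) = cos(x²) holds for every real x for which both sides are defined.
False.

Claim: cos²(x) = cos(x²).
Test a specific point where both sides are defined: x = -π/3.
LHS = cos²(x) ≈ 0.2500
RHS = cos(x²) ≈ 0.4566
Since 0.2500 ≠ 0.4566, the equation fails at this point, so it cannot hold for every real x for which both sides are defined.
cos²(x) means (cos x)², squaring the output; cos(x²) squares the input. These are different functions.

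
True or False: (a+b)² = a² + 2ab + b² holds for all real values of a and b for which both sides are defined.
True.

Claim: (a+b)² = a² + 2ab + b².
Reasoning: Expand: (a+b)² = (a+b)(a+b) = a·a + a·b + b·a + b·b = a² + 2ab + b².
So the two sides agree for all real values of a and b for which both sides are defined.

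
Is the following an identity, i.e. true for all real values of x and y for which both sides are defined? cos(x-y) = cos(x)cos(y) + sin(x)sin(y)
Claim: cos(x-y) = cos(x)cos(y) + sin(x)sin(y).
Reasoning: Replace y by -y in cos(x+y) = cos(x)cos(y) - sin(x)sin(y) and use cos(-y) = cos(y), sin(-y) = -sin(y): cos(x-y) = cos(x)cos(y) + sin(x)sin(y).
So the two sides agree for all real values of x and y for which both sides are defined.

Conclusion: Yes, this is an identity.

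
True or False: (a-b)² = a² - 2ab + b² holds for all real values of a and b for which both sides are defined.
Claim: (a-b)² = a² - 2ab + b².
Reasoning: Expand: (a-b)² = (a-b)(a-b) = a·a - a·b - b·a + b·b = a² - 2ab + b².
So the two sides agree for all real values of a and b for which both sides are defined.

Conclusion: True.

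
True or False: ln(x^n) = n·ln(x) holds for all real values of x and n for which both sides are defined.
Claim: ln(x^n) = n·ln(x).
Reasoning: The right side requires x > 0. For x > 0, x^n = (e^(ln x))^n = e^(n·ln x), so taking ln of both sides gives ln(x^n) = n·ln(x).
So the two sides agree for all real values of x and n for which both sides are defined.

Conclusion: True.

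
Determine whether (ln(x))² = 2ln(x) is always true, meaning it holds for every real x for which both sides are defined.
No, this is NOT an identity.

Claim: (ln(x))² = 2ln(x).
Test a specific point where both sides are defined: x = 5.
LHS = (ln(x))² ≈ 2.5903
RHS = 2ln(x) ≈ 3.2189
Since 2.5903 ≠ 3.2189, the equation fails at this point, so it cannot hold for every real x for which both sides are defined.
2ln(x) equals ln(x²), which is not the same as (ln x)².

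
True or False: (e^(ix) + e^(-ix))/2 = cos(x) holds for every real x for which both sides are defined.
Claim: (e^(ix) + e^(-ix))/2 = cos(x).
Reasoning: By Euler's formula e^(ix) = cos(x) + i·sin(x) and e^(-ix) = cos(x) - i·sin(x). Adding cancels the sine terms: e^(ix) + e^(-ix) = 2cos(x); divide by 2.
So the two sides agree for every real x for which both sides are defined.

Conclusion: True.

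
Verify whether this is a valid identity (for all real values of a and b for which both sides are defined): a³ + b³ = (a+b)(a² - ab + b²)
Yes, this is an identity.

Claim: a³ + b³ = (a+b)(a² - ab + b²).
Reasoning: Expand the right side: (a+b)(a² - ab + b²) = a³ - a²b + ab² + a²b - ab² + b³ = a³ + b³ (the middle terms cancel in pairs).
So the two sides agree for all real values of a and b for which both sides are defined.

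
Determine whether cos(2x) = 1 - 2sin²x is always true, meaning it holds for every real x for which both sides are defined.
Yes, this is an identity.

Claim: cos(2x) = 1 - 2sin²x.
Reasoning: cos(2x) = cos²x - sin²x. Replace cos²x by 1 - sin²x: (1 - sin²x) - sin²x = 1 - 2sin²x.
So the two sides agree for every real x for which both sides are defined.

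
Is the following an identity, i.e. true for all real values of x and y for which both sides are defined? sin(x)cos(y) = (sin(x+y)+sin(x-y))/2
Claim: sin(x)cos(y) = (sin(x+y)+sin(x-y))/2.
Reasoning: sin(x+y) = sin(x)cos(y) + cos(x)sin(y) and sin(x-y) = sin(x)cos(y) - cos(x)sin(y). Adding, sin(x+y) + sin(x-y) = 2sin(x)cos(y); divide by 2.
So the two sides agree for all real values of x and y for which both sides are defined.

Conclusion: Yes, this is an identity.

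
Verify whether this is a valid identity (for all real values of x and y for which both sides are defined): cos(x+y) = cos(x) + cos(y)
No, this is NOT an identity.

Claim: cos(x+y) = cos(x) + cos(y).
Test a specific point where both sides are defined: x = π/6, y = π/3.
LHS = cos(x+y) ≈ 0.0000
RHS = cos(x) + cos(y) ≈ 1.3660
Since 0.0000 ≠ 1.3660, the equation fails at this point, so it cannot hold for all real values of x and y for which both sides are defined.
The correct expansion is cos(x+y) = cos(x)cos(y) - sin(x)sin(y); cosine is not additive.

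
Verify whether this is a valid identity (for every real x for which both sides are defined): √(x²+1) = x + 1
Claim: √(x²+1) = x + 1.
Test a specific point where both sides are defined: x = 1/2.
LHS = √(x²+1) ≈ 1.1180
RHS = x + 1 ≈ 1.5000
Since 1.1180 ≠ 1.5000, the equation fails at this point, so it cannot hold for every real x for which both sides are defined.
(x+1)² = x² + 2x + 1 ≠ x² + 1 unless x = 0.

Conclusion: No, this is NOT an identity.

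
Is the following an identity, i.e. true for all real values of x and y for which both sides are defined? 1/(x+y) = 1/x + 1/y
Claim: 1/(x+y) = 1/x + 1/y.
Test a specific point where both sides are defined: x = -2, y = -1.
LHS = 1/(x+y) ≈ -0.3333
RHS = 1/x + 1/y ≈ -1.5000
Since -0.3333 ≠ -1.5000, the equation fails at this point, so it cannot hold for all real values of x and y for which both sides are defined.
1/x + 1/y = (x+y)/(xy), which is not 1/(x+y).

Conclusion: No, this is NOT an identity.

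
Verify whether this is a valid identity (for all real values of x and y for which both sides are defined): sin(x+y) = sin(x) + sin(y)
Claim: sin(x+y) = sin(x) + sin(y).
Test a specific point where both sides are defined: x = π/6, y = -π/2.
LHS = sin(x+y) ≈ -0.8660
RHS = sin(x) + sin(y) ≈ -0.5000
Since -0.8660 ≠ -0.5000, the equation fails at this point, so it cannot hold for all real values of x and y for which both sides are defined.
The correct expansion is sin(x+y) = sin(x)cos(y) + cos(x)sin(y); sine is not additive.

Conclusion: No, this is NOT an identity.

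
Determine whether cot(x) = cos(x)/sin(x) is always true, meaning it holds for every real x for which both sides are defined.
Claim: cot(x) = cos(x)/sin(x).
Reasoning: cot(x) is defined as 1/tan(x) = 1/(sin(x)/cos(x)) = cos(x)/sin(x), wherever sin(x) ≠ 0.
So the two sides agree for every real x for which both sides are defined.

Conclusion: Yes, this is an identity.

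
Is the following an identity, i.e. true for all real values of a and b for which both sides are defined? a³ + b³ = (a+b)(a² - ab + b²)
Yes, this is an identity.

Claim: a³ + b³ = (a+b)(a² - ab + b²).
Reasoning: Expand the right side: (a+b)(a² - ab + b²) = a³ - a²b + ab² + a²b - ab² + b³ = a³ + b³ (the middle terms cancel in pairs).
So the two sides agree for all real values of a and b for which both sides are defined.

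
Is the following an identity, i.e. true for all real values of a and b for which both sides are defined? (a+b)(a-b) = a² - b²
Yes, this is an identity.

Claim: (a+b)(a-b) = a² - b².
Reasoning: Expand: (a+b)(a-b) = a² - ab + ba - b² = a² - b² (the cross terms cancel).
So the two sides agree for all real values of a and b for which both sides are defined.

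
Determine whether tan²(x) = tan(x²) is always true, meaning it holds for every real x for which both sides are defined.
Claim: tan²(x) = tan(x²).
Test a specific point where both sides are defined: x = π/3.
LHS = tan²(x) ≈ 3.0000
RHS = tan(x²) ≈ 1.9485
Since 3.0000 ≠ 1.9485, the equation fails at this point, so it cannot hold for every real x for which both sides are defined.
tan²(x) means (tan x)², squaring the output; tan(x²) squares the input. These are different functions.

Conclusion: No, this is NOT an identity.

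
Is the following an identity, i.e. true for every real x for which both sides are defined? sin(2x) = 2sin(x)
No, this is NOT an identity.

Claim: sin(2x) = 2sin(x).
Test a specific point where both sides are defined: x = π/3.
LHS = sin(2x) ≈ 0.8660
RHS = 2sin(x) ≈ 1.7321
Since 0.8660 ≠ 1.7321, the equation fails at this point, so it cannot hold for every real x for which both sides are defined.
The correct double-angle formula is sin(2x) = 2sin(x)cos(x).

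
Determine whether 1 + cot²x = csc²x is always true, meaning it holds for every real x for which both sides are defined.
Yes, this is an identity.

Claim: 1 + cot²x = csc²x.
Reasoning: Start from sin²x + cos²x = 1 and divide every term by sin²x (allowed wherever cot x and csc x are defined): 1 + cot²x = 1/sin²x = csc²x.
So the two sides agree for every real x for which both sides are defined.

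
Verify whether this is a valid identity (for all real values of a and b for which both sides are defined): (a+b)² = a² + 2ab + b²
Yes, this is an identity.

Claim: (a+b)² = a² + 2ab + b².
Reasoning: Expand: (a+b)² = (a+b)(a+b) = a·a + a·b + b·a + b·b = a² + 2ab + b².
So the two sides agree for all real values of a and b for which both sides are defined.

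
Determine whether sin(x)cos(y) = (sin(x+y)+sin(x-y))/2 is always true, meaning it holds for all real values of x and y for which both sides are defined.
Claim: sin(x)cos(y) = (sin(x+y)+sin(x-y))/2.
Reasoning: sin(x+y) = sin(x)cos(y) + cos(x)sin(y) and sin(x-y) = sin(x)cos(y) - cos(x)sin(y). Adding, sin(x+y) + sin(x-y) = 2sin(x)cos(y); divide by 2.
So the two sides agree for all real values of x and y for which both sides are defined.

Conclusion: Yes, this is an identity.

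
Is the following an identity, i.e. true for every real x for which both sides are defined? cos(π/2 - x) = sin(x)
Yes, this is an identity.

Claim: cos(π/2 - x) = sin(x).
Reasoning: Use cos(u - v) = cos(u)cos(v) + sin(u)sin(v) with u = π/2, v = x: cos(π/2)cos(x) + sin(π/2)sin(x) = 0·cos(x) + 1·sin(x) = sin(x).
So the two sides agree for every real x for which both sides are defined.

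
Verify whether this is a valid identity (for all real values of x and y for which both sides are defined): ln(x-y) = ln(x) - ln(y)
Claim: ln(x-y) = ln(x) - ln(y).
Test a specific point where both sides are defined: x = 3, y = 3/2.
LHS = ln(x-y) ≈ 0.4055
RHS = ln(x) - ln(y) ≈ 0.6931
Since 0.4055 ≠ 0.6931, the equation fails at this point, so it cannot hold for all real values of x and y for which both sides are defined.
ln(x) - ln(y) = ln(x/y), not ln(x-y).

Conclusion: No, this is NOT an identity.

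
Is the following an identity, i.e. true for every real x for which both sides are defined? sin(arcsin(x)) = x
Yes, this is an identity.

Claim: sin(arcsin(x)) = x.
Reasoning: For -1 ≤ x ≤ 1 (where arcsin is defined), arcsin(x) is by definition an angle whose sine equals x. Taking the sine of that angle returns x. (Note the other order, arcsin(sin x) = x, is NOT an identity.)
So the two sides agree for every real x for which both sides are defined.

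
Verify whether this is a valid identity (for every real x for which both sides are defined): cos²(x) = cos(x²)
No, this is NOT an identity.

Claim: cos²(x) = cos(x²).
Test a specific point where both sides are defined: x = -π/6.
LHS = cos²(x) ≈ 0.7500
RHS = cos(x²) ≈ 0.9627
Since 0.7500 ≠ 0.9627, the equation fails at this point, so it cannot hold for every real x for which both sides are defined.
cos²(x) means (cos x)², squaring the output; cos(x²) squares the input. These are different functions.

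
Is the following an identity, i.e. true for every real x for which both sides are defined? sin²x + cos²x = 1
Yes, this is an identity.

Claim: sin²x + cos²x = 1.
Reasoning: The point (cos x, sin x) lies on the unit circle X² + Y² = 1, so cos²x + sin²x = 1 for every real x.
So the two sides agree for every real x for which both sides are defined.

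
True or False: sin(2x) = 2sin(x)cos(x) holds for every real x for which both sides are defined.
True.

Claim: sin(2x) = 2sin(x)cos(x).
Reasoning: Put y = x in the addition formula sin(x+y) = sin(x)cos(y) + cos(x)sin(y): sin(2x) = sin(x)cos(x) + cos(x)sin(x) = 2sin(x)cos(x).
So the two sides agree for every real x for which both sides are defined.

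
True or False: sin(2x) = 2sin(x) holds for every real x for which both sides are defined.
False.

Claim: sin(2x) = 2sin(x).
Test a specific point where both sides are defined: x = -π/4.
LHS = sin(2x) ≈ -1.0000
RHS = 2sin(x) ≈ -1.4142
Since -1.0000 ≠ -1.4142, the equation fails at this point, so it cannot hold for every real x for which both sides are defined.
The correct double-angle formula is sin(2x) = 2sin(x)cos(x).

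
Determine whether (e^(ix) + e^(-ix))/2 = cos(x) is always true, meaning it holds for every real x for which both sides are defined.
Yes, this is an identity.

Claim: (e^(ix) + e^(-ix))/2 = cos(x).
Reasoning: By Euler's formula e^(ix) = cos(x) + i·sin(x) and e^(-ix) = cos(x) - i·sin(x). Adding cancels the sine terms: e^(ix) + e^(-ix) = 2cos(x); divide by 2.
So the two sides agree for every real x for which both sides are defined.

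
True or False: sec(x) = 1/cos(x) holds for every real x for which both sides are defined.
True.

Claim: sec(x) = 1/cos(x).
Reasoning: sec(x) is by definition the reciprocal of cos(x), wherever cos(x) ≠ 0.
So the two sides agree for every real x for which both sides are defined.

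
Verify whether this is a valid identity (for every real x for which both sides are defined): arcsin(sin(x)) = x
No, this is NOT an identity.

Claim: arcsin(sin(x)) = x.
Test a specific point where both sides are defined: x = π.
LHS = arcsin(sin(x)) ≈ 0.0000
RHS = x ≈ 3.1416
Since 0.0000 ≠ 3.1416, the equation fails at this point, so it cannot hold for every real x for which both sides are defined.
arcsin only returns values in [-π/2, π/2], so arcsin(sin(x)) = x holds only for x in that interval, not for all real x.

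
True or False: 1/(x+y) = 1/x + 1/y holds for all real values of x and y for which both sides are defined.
Claim: 1/(x+y) = 1/x + 1/y.
Test a specific point where both sides are defined: x = -3, y = 1.
LHS = 1/(x+y) ≈ -0.5000
RHS = 1/x + 1/y ≈ 0.6667
Since -0.5000 ≠ 0.6667, the equation fails at this point, so it cannot hold for all real values of x and y for which both sides are defined.
1/x + 1/y = (x+y)/(xy), which is not 1/(x+y).

Conclusion: False.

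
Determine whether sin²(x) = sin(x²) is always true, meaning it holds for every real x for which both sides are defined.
Claim: sin²(x) = sin(x²).
Test a specific point where both sides are defined: x = π.
LHS = sin²(x) ≈ 0.0000
RHS = sin(x²) ≈ -0.4303
Since 0.0000 ≠ -0.4303, the equation fails at this point, so it cannot hold for every real x for which both sides are defined.
sin²(x) means (sin x)², squaring the output; sin(x²) squares the input. These are different functions.

Conclusion: No, this is NOT an identity.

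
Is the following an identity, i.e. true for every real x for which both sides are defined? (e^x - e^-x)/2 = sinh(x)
Yes, this is an identity.

Claim: (e^x - e^-x)/2 = sinh(x).
Reasoning: This is exactly the definition of the hyperbolic sine: sinh(x) := (e^x - e^-x)/2.
So the two sides agree for every real x for which both sides are defined.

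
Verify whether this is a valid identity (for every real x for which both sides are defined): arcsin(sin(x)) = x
Claim: arcsin(sin(x)) = x.
Test a specific point where both sides are defined: x = π.
LHS = arcsin(sin(x)) ≈ 0.0000
RHS = x ≈ 3.1416
Since 0.0000 ≠ 3.1416, the equation fails at this point, so it cannot hold for every real x for which both sides are defined.
arcsin only returns values in [-π/2, π/2], so arcsin(sin(x)) = x holds only for x in that interval, not for all real x.

Conclusion: No, this is NOT an identity.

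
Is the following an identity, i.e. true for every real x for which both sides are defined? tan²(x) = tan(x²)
No, this is NOT an identity.

Claim: tan²(x) = tan(x²).
Test a specific point where both sides are defined: x = π/6.
LHS = tan²(x) ≈ 0.3333
RHS = tan(x²) ≈ 0.2812
Since 0.3333 ≠ 0.2812, the equation fails at this point, so it cannot hold for every real x for which both sides are defined.
tan²(x) means (tan x)², squaring the output; tan(x²) squares the input. These are different functions.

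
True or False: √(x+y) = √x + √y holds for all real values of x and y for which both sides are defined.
Claim: √(x+y) = √x + √y.
Test a specific point where both sides are defined: x = 3, y = 2.
LHS = √(x+y) ≈ 2.2361
RHS = √x + √y ≈ 3.1463
Since 2.2361 ≠ 3.1463, the equation fails at this point, so it cannot hold for all real values of x and y for which both sides are defined.
Squaring the right side gives x + 2√(xy) + y, not x + y.

Conclusion: False.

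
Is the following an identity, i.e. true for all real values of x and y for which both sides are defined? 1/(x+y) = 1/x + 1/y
No, this is NOT an identity.

Claim: 1/(x+y) = 1/x + 1/y.
Test a specific point where both sides are defined: x = 3, y = 3/2.
LHS = 1/(x+y) ≈ 0.2222
RHS = 1/x + 1/y ≈ 1.0000
Since 0.2222 ≠ 1.0000, the equation fails at this point, so it cannot hold for all real values of x and y for which both sides are defined.
1/x + 1/y = (x+y)/(xy), which is not 1/(x+y).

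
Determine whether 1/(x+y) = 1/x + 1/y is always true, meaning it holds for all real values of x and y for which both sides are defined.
Claim: 1/(x+y) = 1/x + 1/y.
Test a specific point where both sides are defined: x = -1, y = -3.
LHS = 1/(x+y) ≈ -0.2500
RHS = 1/x + 1/y ≈ -1.3333
Since -0.2500 ≠ -1.3333, the equation fails at this point, so it cannot hold for all real values of x and y for which both sides are defined.
1/x + 1/y = (x+y)/(xy), which is not 1/(x+y).

Conclusion: No, this is NOT an identity.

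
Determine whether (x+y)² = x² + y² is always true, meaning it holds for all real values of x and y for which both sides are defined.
No, this is NOT an identity.

Claim: (x+y)² = x² + y².
Test a specific point where both sides are defined: x = -3, y = 3/2.
LHS = (x+y)² ≈ 2.2500
RHS = x² + y² ≈ 11.2500
Since 2.2500 ≠ 11.2500, the equation fails at this point, so it cannot hold for all real values of x and y for which both sides are defined.
The correct expansion is (x+y)² = x² + 2xy + y²; the cross term 2xy is missing.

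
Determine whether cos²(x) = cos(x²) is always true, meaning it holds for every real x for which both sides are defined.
Claim: cos²(x) = cos(x²).
Test a specific point where both sides are defined: x = π.
LHS = cos²(x) ≈ 1.0000
RHS = cos(x²) ≈ -0.9027
Since 1.0000 ≠ -0.9027, the equation fails at this point, so it cannot hold for every real x for which both sides are defined.
cos²(x) means (cos x)², squaring the output; cos(x²) squares the input. These are different functions.

Conclusion: No, this is NOT an identity.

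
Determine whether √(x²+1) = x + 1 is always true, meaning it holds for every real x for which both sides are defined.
Claim: √(x²+1) = x + 1.
Test a specific point where both sides are defined: x = 1/2.
LHS = √(x²+1) ≈ 1.1180
RHS = x + 1 ≈ 1.5000
Since 1.1180 ≠ 1.5000, the equation fails at this point, so it cannot hold for every real x for which both sides are defined.
(x+1)² = x² + 2x + 1 ≠ x² + 1 unless x = 0.

Conclusion: No, this is NOT an identity.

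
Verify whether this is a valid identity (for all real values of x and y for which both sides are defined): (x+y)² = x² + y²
No, this is NOT an identity.

Claim: (x+y)² = x² + y².
Test a specific point where both sides are defined: x = -3, y = 1/2.
LHS = (x+y)² ≈ 6.2500
RHS = x² + y² ≈ 9.2500
Since 6.2500 ≠ 9.2500, the equation fails at this point, so it cannot hold for all real values of x and y for which both sides are defined.
The correct expansion is (x+y)² = x² + 2xy + y²; the cross term 2xy is missing.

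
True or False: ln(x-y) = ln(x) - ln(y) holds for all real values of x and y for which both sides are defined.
Claim: ln(x-y) = ln(x) - ln(y).
Test a specific point where both sides are defined: x = 3, y = 2.
LHS = ln(x-y) ≈ 0.0000
RHS = ln(x) - ln(y) ≈ 0.4055
Since 0.0000 ≠ 0.4055, the equation fails at this point, so it cannot hold for all real values of x and y for which both sides are defined.
ln(x) - ln(y) = ln(x/y), not ln(x-y).

Conclusion: False.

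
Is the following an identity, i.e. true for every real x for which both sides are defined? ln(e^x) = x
Claim: ln(e^x) = x.
Reasoning: ln is the inverse of the exponential: ln(e^x) asks for the exponent p with e^p = e^x, and since e^p is one-to-one that exponent is p = x.
So the two sides agree for every real x for which both sides are defined.

Conclusion: Yes, this is an identity.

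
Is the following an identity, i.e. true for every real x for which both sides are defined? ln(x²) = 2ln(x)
Claim: ln(x²) = 2ln(x).
Reasoning: The right side requires x > 0. For x > 0, x² = (e^(ln x))² = e^(2ln x), so ln(x²) = 2ln(x). (For x < 0 the right side is undefined, so those values are outside the claim.)
So the two sides agree for every real x for which both sides are defined.

Conclusion: Yes, this is an identity.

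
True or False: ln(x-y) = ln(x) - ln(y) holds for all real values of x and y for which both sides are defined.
False.

Claim: ln(x-y) = ln(x) - ln(y).
Test a specific point where both sides are defined: x = 2, y = 3/2.
LHS = ln(x-y) ≈ -0.6931
RHS = ln(x) - ln(y) ≈ 0.2877
Since -0.6931 ≠ 0.2877, the equation fails at this point, so it cannot hold for all real values of x and y for which both sides are defined.
ln(x) - ln(y) = ln(x/y), not ln(x-y).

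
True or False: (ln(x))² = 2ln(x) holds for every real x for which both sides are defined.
Claim: (ln(x))² = 2ln(x).
Test a specific point where both sides are defined: x = 5.
LHS = (ln(x))² ≈ 2.5903
RHS = 2ln(x) ≈ 3.2189
Since 2.5903 ≠ 3.2189, the equation fails at this point, so it cannot hold for every real x for which both sides are defined.
2ln(x) equals ln(x²), which is not the same as (ln x)².

Conclusion: False.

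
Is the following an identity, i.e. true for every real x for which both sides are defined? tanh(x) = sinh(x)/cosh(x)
Claim: tanh(x) = sinh(x)/cosh(x).
Reasoning: tanh(x) is defined as sinh(x)/cosh(x) = (e^x - e^-x)/(e^x + e^-x); cosh(x) ≥ 1 is never zero, so this holds for every real x.
So the two sides agree for every real x for which both sides are defined.

Conclusion: Yes, this is an identity.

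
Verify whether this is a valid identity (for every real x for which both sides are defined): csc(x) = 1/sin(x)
Claim: csc(x) = 1/sin(x).
Reasoning: csc(x) is by definition the reciprocal of sin(x), wherever sin(x) ≠ 0.
So the two sides agree for every real x for which both sides are defined.

Conclusion: Yes, this is an identity.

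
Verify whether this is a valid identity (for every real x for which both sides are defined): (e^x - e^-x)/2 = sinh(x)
Claim: (e^x - e^-x)/2 = sinh(x).
Reasoning: This is exactly the definition of the hyperbolic sine: sinh(x) := (e^x - e^-x)/2.
So the two sides agree for every real x for which both sides are defined.

Conclusion: Yes, this is an identity.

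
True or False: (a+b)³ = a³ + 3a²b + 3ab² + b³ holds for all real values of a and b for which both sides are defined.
True.

Claim: (a+b)³ = a³ + 3a²b + 3ab² + b³.
Reasoning: (a+b)³ = (a+b)(a+b)² = (a+b)(a² + 2ab + b²) = a³ + 2a²b + ab² + a²b + 2ab² + b³ = a³ + 3a²b + 3ab² + b³.
So the two sides agree for all real values of a and b for which both sides are defined.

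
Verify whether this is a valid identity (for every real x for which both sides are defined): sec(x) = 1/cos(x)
Claim: sec(x) = 1/cos(x).
Reasoning: sec(x) is by definition the reciprocal of cos(x), wherever cos(x) ≠ 0.
So the two sides agree for every real x for which both sides are defined.

Conclusion: Yes, this is an identity.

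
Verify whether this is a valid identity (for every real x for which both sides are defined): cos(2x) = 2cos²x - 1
Claim: cos(2x) = 2cos²x - 1.
Reasoning: cos(2x) = cos²x - sin²x. Replace sin²x by 1 - cos²x: cos²x - (1 - cos²x) = 2cos²x - 1.
So the two sides agree for every real x for which both sides are defined.

Conclusion: Yes, this is an identity.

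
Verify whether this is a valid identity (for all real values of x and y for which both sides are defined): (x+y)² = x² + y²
No, this is NOT an identity.

Claim: (x+y)² = x² + y².
Test a specific point where both sides are defined: x = 2, y = 1.
LHS = (x+y)² ≈ 9.0000
RHS = x² + y² ≈ 5.0000
Since 9.0000 ≠ 5.0000, the equation fails at this point, so it cannot hold for all real values of x and y for which both sides are defined.
The correct expansion is (x+y)² = x² + 2xy + y²; the cross term 2xy is missing.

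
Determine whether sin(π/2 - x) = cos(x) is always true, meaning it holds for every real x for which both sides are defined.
Yes, this is an identity.

Claim: sin(π/2 - x) = cos(x).
Reasoning: Use sin(u - v) = sin(u)cos(v) - cos(u)sin(v) with u = π/2, v = x: sin(π/2)cos(x) - cos(π/2)sin(x) = 1·cos(x) - 0·sin(x) = cos(x).
So the two sides agree for every real x for which both sides are defined.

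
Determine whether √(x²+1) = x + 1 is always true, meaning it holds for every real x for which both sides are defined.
No, this is NOT an identity.

Claim: √(x²+1) = x + 1.
Test a specific point where both sides are defined: x = 5.
LHS = √(x²+1) ≈ 5.0990
RHS = x + 1 ≈ 6.0000
Since 5.0990 ≠ 6.0000, the equation fails at this point, so it cannot hold for every real x for which both sides are defined.
(x+1)² = x² + 2x + 1 ≠ x² + 1 unless x = 0.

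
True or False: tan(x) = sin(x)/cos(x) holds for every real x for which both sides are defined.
True.

Claim: tan(x) = sin(x)/cos(x).
Reasoning: For an angle x whose terminal point on the unit circle is (cos x, sin x), tan(x) is defined as the ratio (second coordinate)/(first coordinate) = sin(x)/cos(x), wherever cos(x) ≠ 0.
So the two sides agree for every real x for which both sides are defined.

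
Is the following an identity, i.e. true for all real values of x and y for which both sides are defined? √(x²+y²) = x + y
Claim: √(x²+y²) = x + y.
Test a specific point where both sides are defined: x = 5, y = 3.
LHS = √(x²+y²) ≈ 5.8310
RHS = x + y ≈ 8.0000
Since 5.8310 ≠ 8.0000, the equation fails at this point, so it cannot hold for all real values of x and y for which both sides are defined.
(x+y)² = x² + 2xy + y², not x² + y², so the square root does not split this way.

Conclusion: No, this is NOT an identity.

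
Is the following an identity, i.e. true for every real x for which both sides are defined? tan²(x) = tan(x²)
No, this is NOT an identity.

Claim: tan²(x) = tan(x²).
Test a specific point where both sides are defined: x = π/6.
LHS = tan²(x) ≈ 0.3333
RHS = tan(x²) ≈ 0.2812
Since 0.3333 ≠ 0.2812, the equation fails at this point, so it cannot hold for every real x for which both sides are defined.
tan²(x) means (tan x)², squaring the output; tan(x²) squares the input. These are different functions.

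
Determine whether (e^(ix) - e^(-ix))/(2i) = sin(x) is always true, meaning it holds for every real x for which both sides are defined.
Yes, this is an identity.

Claim: (e^(ix) - e^(-ix))/(2i) = sin(x).
Reasoning: By Euler's formula e^(ix) = cos(x) + i·sin(x) and e^(-ix) = cos(x) - i·sin(x). Subtracting cancels the cosine terms: e^(ix) - e^(-ix) = 2i·sin(x); divide by 2i.
So the two sides agree for every real x for which both sides are defined.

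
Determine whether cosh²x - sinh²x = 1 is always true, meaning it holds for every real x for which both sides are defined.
Yes, this is an identity.

Claim: cosh²x - sinh²x = 1.
Reasoning: With cosh(x) = (e^x + e^-x)/2 and sinh(x) = (e^x - e^-x)/2: cosh²x = (e^(2x) + 2 + e^(-2x))/4 and sinh²x = (e^(2x) - 2 + e^(-2x))/4. Subtracting leaves 4/4 = 1.
So the two sides agree for every real x for which both sides are defined.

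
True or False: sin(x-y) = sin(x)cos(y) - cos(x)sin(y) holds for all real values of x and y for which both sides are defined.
Claim: sin(x-y) = sin(x)cos(y) - cos(x)sin(y).
Reasoning: Replace y by -y in sin(x+y) = sin(x)cos(y) + cos(x)sin(y) and use cos(-y) = cos(y), sin(-y) = -sin(y): sin(x-y) = sin(x)cos(y) - cos(x)sin(y).
So the two sides agree for all real values of x and y for which both sides are defined.

Conclusion: True.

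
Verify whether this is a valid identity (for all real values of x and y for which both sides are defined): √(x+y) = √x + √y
Claim: √(x+y) = √x + √y.
Test a specific point where both sides are defined: x = 4, y = 2.
LHS = √(x+y) ≈ 2.4495
RHS = √x + √y ≈ 3.4142
Since 2.4495 ≠ 3.4142, the equation fails at this point, so it cannot hold for all real values of x and y for which both sides are defined.
Squaring the right side gives x + 2√(xy) + y, not x + y.

Conclusion: No, this is NOT an identity.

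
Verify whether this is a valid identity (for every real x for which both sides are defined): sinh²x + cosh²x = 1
Claim: sinh²x + cosh²x = 1.
Test a specific point where both sides are defined: x = 3/2.
LHS = sinh²x + cosh²x ≈ 10.0677
RHS = 1 ≈ 1.0000
Since 10.0677 ≠ 1.0000, the equation fails at this point, so it cannot hold for every real x for which both sides are defined.
The correct hyperbolic identity is cosh²x - sinh²x = 1 (a difference); the sum sinh²x + cosh²x equals cosh(2x).

Conclusion: No, this is NOT an identity.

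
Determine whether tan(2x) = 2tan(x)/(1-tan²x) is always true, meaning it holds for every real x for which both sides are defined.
Claim: tan(2x) = 2tan(x)/(1-tan²x).
Reasoning: tan(2x) = sin(2x)/cos(2x) = 2sin(x)cos(x) / (cos²x - sin²x). Divide numerator and denominator by cos²x: 2tan(x) / (1 - tan²x).
So the two sides agree for every real x for which both sides are defined.

Conclusion: Yes, this is an identity.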